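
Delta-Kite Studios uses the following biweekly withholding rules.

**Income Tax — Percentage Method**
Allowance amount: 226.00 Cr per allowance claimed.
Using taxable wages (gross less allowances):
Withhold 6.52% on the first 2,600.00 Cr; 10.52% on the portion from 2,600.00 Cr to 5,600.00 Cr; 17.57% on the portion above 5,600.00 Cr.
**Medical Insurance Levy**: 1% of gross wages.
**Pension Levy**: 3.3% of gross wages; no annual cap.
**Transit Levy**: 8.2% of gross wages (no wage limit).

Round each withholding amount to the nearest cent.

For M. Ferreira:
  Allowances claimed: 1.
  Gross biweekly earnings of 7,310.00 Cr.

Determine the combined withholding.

1,659.61 Cr

Income Tax: taxable = 7,310.00 Cr − 1×226.00 Cr = 7,084.00 Cr
  485.12 Cr + 17.57% × (7,084.00 Cr − 5,600.00 Cr) = 485.12 Cr + 17.57% × 1,484.00 Cr = 745.86 Cr
Medical Insurance Levy: 1% × 7,310.00 Cr = 73.10 Cr
Pension Levy: 3.3% × 7,310.00 Cr = 241.23 Cr
Transit Levy: 8.2% × 7,310.00 Cr = 599.42 Cr
Total: 745.86 Cr + 73.10 Cr + 241.23 Cr + 599.42 Cr = 1,659.61 Cr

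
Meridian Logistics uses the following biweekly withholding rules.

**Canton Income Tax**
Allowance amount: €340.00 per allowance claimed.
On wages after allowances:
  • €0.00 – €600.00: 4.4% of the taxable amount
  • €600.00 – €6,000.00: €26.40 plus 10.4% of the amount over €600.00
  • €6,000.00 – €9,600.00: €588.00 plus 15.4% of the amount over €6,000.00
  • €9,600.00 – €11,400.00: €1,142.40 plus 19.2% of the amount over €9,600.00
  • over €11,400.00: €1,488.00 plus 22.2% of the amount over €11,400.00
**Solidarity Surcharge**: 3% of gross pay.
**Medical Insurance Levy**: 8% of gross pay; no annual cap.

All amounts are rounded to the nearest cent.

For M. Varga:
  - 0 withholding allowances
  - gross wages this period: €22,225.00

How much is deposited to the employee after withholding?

€15,889.10

Canton Income Tax: taxable = €22,225.00
  €1,488.00 + 22.2% × (€22,225.00 − €11,400.00) = €1,488.00 + 22.2% × €10,825.00 = €3,891.15
Solidarity Surcharge: 3% × €22,225.00 = €666.75
Medical Insurance Levy: 8% × €22,225.00 = €1,778.00
Total withheld: €3,891.15 + €666.75 + €1,778.00 = €6,335.90
Net pay: €22,225.00 − €6,335.90 = €15,889.10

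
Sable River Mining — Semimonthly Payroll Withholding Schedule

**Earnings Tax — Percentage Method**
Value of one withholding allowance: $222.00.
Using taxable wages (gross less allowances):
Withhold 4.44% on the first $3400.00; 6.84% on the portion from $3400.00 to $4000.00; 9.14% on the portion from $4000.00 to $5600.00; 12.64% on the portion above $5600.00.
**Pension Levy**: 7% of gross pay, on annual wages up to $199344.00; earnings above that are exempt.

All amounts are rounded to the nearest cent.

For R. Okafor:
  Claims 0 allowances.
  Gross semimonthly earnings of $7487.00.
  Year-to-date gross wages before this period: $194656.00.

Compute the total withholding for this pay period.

Earnings Tax: taxable = $7487.00
  $338.24 + 12.64% × ($7487.00 − $5600.00) = $338.24 + 12.64% × $1887.00 = $576.76
Pension Levy: cap $199344.00 − YTD $194656.00 = $4688.00 subject; 7% × $4688.00 = $328.16
Total: $576.76 + $328.16 = $904.92

$904.92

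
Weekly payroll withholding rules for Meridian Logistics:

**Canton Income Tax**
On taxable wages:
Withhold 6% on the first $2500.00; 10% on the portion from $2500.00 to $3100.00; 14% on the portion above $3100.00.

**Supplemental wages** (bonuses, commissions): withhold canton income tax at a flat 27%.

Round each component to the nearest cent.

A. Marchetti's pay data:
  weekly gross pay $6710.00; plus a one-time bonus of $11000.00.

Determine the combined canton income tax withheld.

$3685.40

Canton Income Tax: taxable = $6710.00
  $210.00 + 14% × ($6710.00 − $3100.00) = $210.00 + 14% × $3610.00 = $715.40
Supplemental (27% flat on bonus): 27% × $11000.00 = $2970.00
Total canton income tax: $715.40 + $2970.00 = $3685.40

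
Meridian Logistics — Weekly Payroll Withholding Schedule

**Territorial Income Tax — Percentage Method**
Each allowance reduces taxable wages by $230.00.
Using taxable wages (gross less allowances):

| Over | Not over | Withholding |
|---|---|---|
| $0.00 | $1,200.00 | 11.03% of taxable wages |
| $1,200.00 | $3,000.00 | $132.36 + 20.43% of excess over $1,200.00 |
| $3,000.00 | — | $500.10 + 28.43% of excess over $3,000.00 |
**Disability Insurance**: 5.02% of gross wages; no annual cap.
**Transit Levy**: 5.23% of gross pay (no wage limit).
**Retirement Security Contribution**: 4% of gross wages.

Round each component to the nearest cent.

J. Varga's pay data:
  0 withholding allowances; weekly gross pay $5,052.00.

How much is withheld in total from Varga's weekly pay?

Territorial Income Tax: taxable = $5,052.00
  $500.10 + 28.43% × ($5,052.00 − $3,000.00) = $500.10 + 28.43% × $2,052.00 = $1,083.48
Disability Insurance: 5.02% × $5,052.00 = $253.61
Transit Levy: 5.23% × $5,052.00 = $264.22
Retirement Security Contribution: 4% × $5,052.00 = $202.08
Total: $1,083.48 + $253.61 + $264.22 + $202.08 = $1,803.39

$1,803.39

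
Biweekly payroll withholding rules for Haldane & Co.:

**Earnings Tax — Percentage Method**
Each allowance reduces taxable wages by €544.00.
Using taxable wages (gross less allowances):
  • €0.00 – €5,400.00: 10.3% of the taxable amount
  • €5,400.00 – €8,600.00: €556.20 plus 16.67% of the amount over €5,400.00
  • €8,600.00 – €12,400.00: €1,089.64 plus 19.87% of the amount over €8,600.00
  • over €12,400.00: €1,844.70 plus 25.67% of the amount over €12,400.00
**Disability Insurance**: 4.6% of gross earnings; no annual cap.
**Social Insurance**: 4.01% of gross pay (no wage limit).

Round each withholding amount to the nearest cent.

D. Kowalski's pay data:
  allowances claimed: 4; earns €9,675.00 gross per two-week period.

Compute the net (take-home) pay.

Earnings Tax: taxable = €9,675.00 − 4×€544.00 = €7,499.00
  €556.20 + 16.67% × (€7,499.00 − €5,400.00) = €556.20 + 16.67% × €2,099.00 = €906.10
Disability Insurance: 4.6% × €9,675.00 = €445.05
Social Insurance: 4.01% × €9,675.00 = €387.97
Total withheld: €906.10 + €445.05 + €387.97 = €1,739.12
Net pay: €9,675.00 − €1,739.12 = €7,935.88

€7,935.88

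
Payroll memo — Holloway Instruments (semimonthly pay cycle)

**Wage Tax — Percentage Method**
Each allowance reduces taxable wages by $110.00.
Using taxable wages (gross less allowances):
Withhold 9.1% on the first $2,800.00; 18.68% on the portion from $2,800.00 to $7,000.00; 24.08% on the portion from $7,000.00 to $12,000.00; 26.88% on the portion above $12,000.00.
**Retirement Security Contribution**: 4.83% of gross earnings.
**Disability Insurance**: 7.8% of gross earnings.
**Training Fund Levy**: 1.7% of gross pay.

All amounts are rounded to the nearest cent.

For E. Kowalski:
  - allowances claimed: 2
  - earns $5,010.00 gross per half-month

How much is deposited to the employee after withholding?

$3,665.54

Wage Tax: taxable = $5,010.00 − 2×$110.00 = $4,790.00
  $254.80 + 18.68% × ($4,790.00 − $2,800.00) = $254.80 + 18.68% × $1,990.00 = $626.53
Retirement Security Contribution: 4.83% × $5,010.00 = $241.98
Disability Insurance: 7.8% × $5,010.00 = $390.78
Training Fund Levy: 1.7% × $5,010.00 = $85.17
Total withheld: $626.53 + $241.98 + $390.78 + $85.17 = $1,344.46
Net pay: $5,010.00 − $1,344.46 = $3,665.54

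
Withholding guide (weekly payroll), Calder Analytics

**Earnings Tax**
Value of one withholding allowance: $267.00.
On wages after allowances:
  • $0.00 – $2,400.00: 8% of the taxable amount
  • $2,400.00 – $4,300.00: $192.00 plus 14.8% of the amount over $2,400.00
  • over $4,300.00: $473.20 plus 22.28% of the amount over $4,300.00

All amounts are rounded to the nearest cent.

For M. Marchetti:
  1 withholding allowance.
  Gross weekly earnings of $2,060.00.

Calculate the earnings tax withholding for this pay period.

$143.44

Earnings Tax: taxable = $2,060.00 − 1×$267.00 = $1,793.00
  8% × $1,793.00 = $143.44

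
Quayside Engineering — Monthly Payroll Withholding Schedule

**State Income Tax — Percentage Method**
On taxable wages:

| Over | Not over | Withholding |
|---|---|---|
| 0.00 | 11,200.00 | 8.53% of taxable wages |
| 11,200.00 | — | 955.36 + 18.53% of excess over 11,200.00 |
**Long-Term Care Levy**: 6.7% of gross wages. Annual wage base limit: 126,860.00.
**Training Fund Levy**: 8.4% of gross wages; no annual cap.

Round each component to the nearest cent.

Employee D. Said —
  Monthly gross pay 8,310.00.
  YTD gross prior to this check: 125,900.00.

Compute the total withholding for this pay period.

1,471.20

State Income Tax: taxable = 8,310.00
  8.53% × 8,310.00 = 708.84
Long-Term Care Levy: cap 126,860.00 − YTD 125,900.00 = 960.00 subject; 6.7% × 960.00 = 64.32
Training Fund Levy: 8.4% × 8,310.00 = 698.04
Total: 708.84 + 64.32 + 698.04 = 1,471.20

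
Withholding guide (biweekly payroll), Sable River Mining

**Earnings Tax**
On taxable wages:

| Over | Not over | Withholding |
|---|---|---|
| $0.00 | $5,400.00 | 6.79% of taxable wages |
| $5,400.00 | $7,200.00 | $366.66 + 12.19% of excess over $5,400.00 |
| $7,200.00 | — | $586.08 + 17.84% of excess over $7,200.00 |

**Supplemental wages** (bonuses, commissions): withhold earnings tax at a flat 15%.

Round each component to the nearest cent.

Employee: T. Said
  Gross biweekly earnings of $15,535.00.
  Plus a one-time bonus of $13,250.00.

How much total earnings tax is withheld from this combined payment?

Earnings Tax: taxable = $15,535.00
  $586.08 + 17.84% × ($15,535.00 − $7,200.00) = $586.08 + 17.84% × $8,335.00 = $2,073.04
Supplemental (15% flat on bonus): 15% × $13,250.00 = $1,987.50
Total earnings tax: $2,073.04 + $1,987.50 = $4,060.54

$4,060.54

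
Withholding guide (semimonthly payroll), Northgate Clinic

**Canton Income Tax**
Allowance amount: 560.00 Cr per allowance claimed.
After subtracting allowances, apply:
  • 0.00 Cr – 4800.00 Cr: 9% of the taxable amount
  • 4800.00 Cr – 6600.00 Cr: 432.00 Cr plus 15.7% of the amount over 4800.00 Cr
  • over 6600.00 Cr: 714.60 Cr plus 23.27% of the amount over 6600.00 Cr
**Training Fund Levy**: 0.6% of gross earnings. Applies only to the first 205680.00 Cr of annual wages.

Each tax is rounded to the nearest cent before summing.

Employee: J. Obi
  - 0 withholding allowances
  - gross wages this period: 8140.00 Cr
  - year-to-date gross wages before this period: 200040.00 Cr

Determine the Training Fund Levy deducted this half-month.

Training Fund Levy: cap 205680.00 Cr − YTD 200040.00 Cr = 5640.00 Cr subject; 0.6% × 5640.00 Cr = 33.84 Cr

33.84 Cr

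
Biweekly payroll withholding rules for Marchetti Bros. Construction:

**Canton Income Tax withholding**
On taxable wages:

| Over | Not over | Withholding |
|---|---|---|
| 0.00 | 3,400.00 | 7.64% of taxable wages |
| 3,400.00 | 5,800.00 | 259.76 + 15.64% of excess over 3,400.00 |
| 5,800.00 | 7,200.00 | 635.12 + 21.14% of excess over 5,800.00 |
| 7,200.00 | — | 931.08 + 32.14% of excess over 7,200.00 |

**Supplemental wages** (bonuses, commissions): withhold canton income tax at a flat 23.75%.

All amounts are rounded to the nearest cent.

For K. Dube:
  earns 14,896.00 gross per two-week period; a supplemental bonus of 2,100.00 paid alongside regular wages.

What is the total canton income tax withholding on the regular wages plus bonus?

3,903.32

Canton Income Tax: taxable = 14,896.00
  931.08 + 32.14% × (14,896.00 − 7,200.00) = 931.08 + 32.14% × 7,696.00 = 3,404.57
Supplemental (23.75% flat on bonus): 23.75% × 2,100.00 = 498.75
Total canton income tax: 3,404.57 + 498.75 = 3,903.32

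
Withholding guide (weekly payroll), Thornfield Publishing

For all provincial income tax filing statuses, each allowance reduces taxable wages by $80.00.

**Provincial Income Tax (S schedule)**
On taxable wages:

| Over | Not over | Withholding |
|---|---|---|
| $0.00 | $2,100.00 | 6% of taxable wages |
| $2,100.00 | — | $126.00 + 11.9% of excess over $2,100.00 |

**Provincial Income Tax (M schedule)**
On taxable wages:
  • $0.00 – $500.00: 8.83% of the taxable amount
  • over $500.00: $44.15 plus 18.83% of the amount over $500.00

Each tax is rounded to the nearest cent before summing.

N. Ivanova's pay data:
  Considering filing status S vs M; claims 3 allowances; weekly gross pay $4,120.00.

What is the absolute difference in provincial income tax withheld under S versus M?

$342.78

Provincial Income Tax (S): taxable = $4,120.00 − 3×$80.00 = $3,880.00
  $126.00 + 11.9% × ($3,880.00 − $2,100.00) = $126.00 + 11.9% × $1,780.00 = $337.82
Provincial Income Tax (M): taxable = $4,120.00 − 3×$80.00 = $3,880.00
  $44.15 + 18.83% × ($3,880.00 − $500.00) = $44.15 + 18.83% × $3,380.00 = $680.60
Difference: |$337.82 − $680.60| = $342.78 (higher under M)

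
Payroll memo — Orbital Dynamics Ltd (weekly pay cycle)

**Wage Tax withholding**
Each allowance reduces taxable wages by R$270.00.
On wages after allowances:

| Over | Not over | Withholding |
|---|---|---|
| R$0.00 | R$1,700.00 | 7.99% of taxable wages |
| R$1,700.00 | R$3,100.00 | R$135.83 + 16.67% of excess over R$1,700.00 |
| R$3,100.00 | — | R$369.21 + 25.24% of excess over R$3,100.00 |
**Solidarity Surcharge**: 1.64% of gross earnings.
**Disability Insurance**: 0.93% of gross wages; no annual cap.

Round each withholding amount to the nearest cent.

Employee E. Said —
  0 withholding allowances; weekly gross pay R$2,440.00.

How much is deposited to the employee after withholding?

R$2,118.10

Wage Tax: taxable = R$2,440.00
  R$135.83 + 16.67% × (R$2,440.00 − R$1,700.00) = R$135.83 + 16.67% × R$740.00 = R$259.19
Solidarity Surcharge: 1.64% × R$2,440.00 = R$40.02
Disability Insurance: 0.93% × R$2,440.00 = R$22.69
Total withheld: R$259.19 + R$40.02 + R$22.69 = R$321.90
Net pay: R$2,440.00 − R$321.90 = R$2,118.10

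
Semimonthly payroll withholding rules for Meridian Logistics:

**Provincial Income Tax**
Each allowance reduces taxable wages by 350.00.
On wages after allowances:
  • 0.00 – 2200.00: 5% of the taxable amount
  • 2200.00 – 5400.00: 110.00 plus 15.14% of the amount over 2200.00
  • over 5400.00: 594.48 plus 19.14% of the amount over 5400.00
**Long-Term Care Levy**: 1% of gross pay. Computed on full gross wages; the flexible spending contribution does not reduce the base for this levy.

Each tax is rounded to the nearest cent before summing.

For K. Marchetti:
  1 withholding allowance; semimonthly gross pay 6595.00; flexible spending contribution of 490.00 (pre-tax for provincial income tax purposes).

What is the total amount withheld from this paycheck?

728.38

Provincial Income Tax: taxable = 6595.00 − 490.00 − 1×350.00 = 5755.00
  594.48 + 19.14% × (5755.00 − 5400.00) = 594.48 + 19.14% × 355.00 = 662.43
Long-Term Care Levy: 1% × 6595.00 = 65.95
Total: 662.43 + 65.95 = 728.38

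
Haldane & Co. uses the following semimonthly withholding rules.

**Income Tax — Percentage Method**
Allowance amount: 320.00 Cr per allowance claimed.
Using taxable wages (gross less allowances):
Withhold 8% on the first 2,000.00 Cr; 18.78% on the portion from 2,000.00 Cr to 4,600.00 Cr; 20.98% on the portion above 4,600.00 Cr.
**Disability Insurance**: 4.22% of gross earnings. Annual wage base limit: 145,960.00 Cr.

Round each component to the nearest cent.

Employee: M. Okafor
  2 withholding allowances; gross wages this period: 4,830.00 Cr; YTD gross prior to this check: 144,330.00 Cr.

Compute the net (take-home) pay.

4,189.93 Cr

Income Tax: taxable = 4,830.00 Cr − 2×320.00 Cr = 4,190.00 Cr
  160.00 Cr + 18.78% × (4,190.00 Cr − 2,000.00 Cr) = 160.00 Cr + 18.78% × 2,190.00 Cr = 571.28 Cr
Disability Insurance: cap 145,960.00 Cr − YTD 144,330.00 Cr = 1,630.00 Cr subject; 4.22% × 1,630.00 Cr = 68.79 Cr
Total withheld: 571.28 Cr + 68.79 Cr = 640.07 Cr
Net pay: 4,830.00 Cr − 640.07 Cr = 4,189.93 Cr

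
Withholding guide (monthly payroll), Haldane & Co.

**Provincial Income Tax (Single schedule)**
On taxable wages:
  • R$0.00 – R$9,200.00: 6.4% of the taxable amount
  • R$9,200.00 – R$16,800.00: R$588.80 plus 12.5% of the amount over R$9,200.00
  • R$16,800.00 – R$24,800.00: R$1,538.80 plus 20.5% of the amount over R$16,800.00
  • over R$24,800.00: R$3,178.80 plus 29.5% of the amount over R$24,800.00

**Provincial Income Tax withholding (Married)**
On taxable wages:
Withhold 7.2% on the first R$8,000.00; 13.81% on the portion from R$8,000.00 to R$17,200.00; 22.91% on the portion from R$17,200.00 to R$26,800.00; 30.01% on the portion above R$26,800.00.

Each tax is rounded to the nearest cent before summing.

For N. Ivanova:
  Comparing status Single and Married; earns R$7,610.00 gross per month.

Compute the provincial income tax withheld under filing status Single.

Provincial Income Tax (Single): taxable = R$7,610.00
  6.4% × R$7,610.00 = R$487.04

R$487.04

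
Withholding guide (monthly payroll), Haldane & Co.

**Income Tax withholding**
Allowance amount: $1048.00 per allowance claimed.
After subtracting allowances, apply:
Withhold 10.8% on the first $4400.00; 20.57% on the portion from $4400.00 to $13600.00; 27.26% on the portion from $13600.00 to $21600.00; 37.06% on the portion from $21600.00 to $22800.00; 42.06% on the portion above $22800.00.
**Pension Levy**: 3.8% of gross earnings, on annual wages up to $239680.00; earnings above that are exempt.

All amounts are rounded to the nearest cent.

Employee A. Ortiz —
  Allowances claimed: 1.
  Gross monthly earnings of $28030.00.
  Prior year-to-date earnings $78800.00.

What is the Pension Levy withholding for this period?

Pension Levy: 3.8% × $28030.00 = $1065.14

$1065.14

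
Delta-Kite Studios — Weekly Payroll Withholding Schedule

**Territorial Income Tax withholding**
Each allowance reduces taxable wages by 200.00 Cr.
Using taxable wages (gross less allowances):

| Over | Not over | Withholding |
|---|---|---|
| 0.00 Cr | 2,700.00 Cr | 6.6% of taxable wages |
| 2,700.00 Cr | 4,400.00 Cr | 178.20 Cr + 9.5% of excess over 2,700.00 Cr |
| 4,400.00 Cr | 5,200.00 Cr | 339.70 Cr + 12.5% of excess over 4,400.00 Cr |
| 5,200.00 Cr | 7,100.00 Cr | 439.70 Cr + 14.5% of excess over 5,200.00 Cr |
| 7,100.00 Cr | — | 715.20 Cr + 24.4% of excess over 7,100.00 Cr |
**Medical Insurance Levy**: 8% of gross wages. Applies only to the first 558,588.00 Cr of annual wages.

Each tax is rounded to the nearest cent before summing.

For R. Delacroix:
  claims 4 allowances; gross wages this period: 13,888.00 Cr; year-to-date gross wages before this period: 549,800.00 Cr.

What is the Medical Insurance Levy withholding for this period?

703.04 Cr

Medical Insurance Levy: cap 558,588.00 Cr − YTD 549,800.00 Cr = 8,788.00 Cr subject; 8% × 8,788.00 Cr = 703.04 Cr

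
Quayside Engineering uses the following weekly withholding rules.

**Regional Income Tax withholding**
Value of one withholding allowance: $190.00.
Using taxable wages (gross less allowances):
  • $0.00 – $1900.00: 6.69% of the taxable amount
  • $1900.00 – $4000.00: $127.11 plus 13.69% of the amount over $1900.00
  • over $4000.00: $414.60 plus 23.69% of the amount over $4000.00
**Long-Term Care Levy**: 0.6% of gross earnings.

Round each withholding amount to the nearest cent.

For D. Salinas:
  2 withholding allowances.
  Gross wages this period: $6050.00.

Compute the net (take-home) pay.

Regional Income Tax: taxable = $6050.00 − 2×$190.00 = $5670.00
  $414.60 + 23.69% × ($5670.00 − $4000.00) = $414.60 + 23.69% × $1670.00 = $810.22
Long-Term Care Levy: 0.6% × $6050.00 = $36.30
Total withheld: $810.22 + $36.30 = $846.52
Net pay: $6050.00 − $846.52 = $5203.48

$5203.48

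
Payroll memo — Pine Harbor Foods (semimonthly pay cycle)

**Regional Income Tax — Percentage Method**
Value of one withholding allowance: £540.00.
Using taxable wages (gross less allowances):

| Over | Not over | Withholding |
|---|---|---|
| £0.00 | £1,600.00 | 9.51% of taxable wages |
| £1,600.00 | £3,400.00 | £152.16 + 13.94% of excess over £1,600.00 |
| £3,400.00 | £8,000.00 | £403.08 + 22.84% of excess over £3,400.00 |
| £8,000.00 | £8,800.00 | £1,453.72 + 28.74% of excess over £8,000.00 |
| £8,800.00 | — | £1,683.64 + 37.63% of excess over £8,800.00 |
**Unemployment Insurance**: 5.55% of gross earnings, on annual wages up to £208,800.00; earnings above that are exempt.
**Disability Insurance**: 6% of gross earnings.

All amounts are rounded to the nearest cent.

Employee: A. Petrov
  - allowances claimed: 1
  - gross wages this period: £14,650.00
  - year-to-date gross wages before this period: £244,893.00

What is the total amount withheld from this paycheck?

Regional Income Tax: taxable = £14,650.00 − 1×£540.00 = £14,110.00
  £1,683.64 + 37.63% × (£14,110.00 − £8,800.00) = £1,683.64 + 37.63% × £5,310.00 = £3,681.79
Unemployment Insurance: YTD £244,893.00 ≥ cap £208,800.00 → £0.00
Disability Insurance: 6% × £14,650.00 = £879.00
Total: £3,681.79 + £0.00 + £879.00 = £4,560.79

£4,560.79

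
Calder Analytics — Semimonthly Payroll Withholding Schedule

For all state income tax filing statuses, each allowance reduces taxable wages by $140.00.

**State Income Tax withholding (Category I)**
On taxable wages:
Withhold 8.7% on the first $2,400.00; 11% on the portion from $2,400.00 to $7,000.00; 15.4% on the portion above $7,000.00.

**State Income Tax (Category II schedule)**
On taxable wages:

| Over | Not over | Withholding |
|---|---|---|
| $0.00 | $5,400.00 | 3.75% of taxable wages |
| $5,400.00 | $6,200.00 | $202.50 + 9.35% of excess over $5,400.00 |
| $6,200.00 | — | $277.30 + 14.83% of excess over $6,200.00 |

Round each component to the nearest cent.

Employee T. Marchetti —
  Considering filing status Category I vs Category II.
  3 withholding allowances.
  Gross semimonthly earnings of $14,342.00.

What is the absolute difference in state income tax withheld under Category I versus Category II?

State Income Tax (Category I): taxable = $14,342.00 − 3×$140.00 = $13,922.00
  $714.80 + 15.4% × ($13,922.00 − $7,000.00) = $714.80 + 15.4% × $6,922.00 = $1,780.79
State Income Tax (Category II): taxable = $14,342.00 − 3×$140.00 = $13,922.00
  $277.30 + 14.83% × ($13,922.00 − $6,200.00) = $277.30 + 14.83% × $7,722.00 = $1,422.47
Difference: |$1,780.79 − $1,422.47| = $358.32 (higher under Category I)

$358.32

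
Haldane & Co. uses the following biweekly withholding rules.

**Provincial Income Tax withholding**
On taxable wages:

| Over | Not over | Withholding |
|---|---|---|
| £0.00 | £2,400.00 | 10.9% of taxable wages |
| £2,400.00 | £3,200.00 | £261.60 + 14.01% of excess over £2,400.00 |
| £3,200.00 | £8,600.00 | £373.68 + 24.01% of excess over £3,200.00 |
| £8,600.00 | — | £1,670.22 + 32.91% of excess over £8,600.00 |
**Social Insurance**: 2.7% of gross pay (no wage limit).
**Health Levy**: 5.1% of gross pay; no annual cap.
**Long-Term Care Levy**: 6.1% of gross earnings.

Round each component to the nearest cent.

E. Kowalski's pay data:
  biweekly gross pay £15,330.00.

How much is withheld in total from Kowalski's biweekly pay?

Provincial Income Tax: taxable = £15,330.00
  £1,670.22 + 32.91% × (£15,330.00 − £8,600.00) = £1,670.22 + 32.91% × £6,730.00 = £3,885.06
Social Insurance: 2.7% × £15,330.00 = £413.91
Health Levy: 5.1% × £15,330.00 = £781.83
Long-Term Care Levy: 6.1% × £15,330.00 = £935.13
Total: £3,885.06 + £413.91 + £781.83 + £935.13 = £6,015.93

£6,015.93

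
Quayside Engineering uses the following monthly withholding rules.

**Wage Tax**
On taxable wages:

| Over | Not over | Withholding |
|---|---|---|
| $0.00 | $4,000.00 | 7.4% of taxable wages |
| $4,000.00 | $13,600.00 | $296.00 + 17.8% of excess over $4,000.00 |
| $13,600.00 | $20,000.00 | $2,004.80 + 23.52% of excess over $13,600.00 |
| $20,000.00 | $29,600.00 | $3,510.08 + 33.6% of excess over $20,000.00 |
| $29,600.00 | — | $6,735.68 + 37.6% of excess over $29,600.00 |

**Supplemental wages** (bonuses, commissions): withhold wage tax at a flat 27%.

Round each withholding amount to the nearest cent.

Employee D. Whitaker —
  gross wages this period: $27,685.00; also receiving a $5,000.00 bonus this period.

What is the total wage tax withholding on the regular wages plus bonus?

Wage Tax: taxable = $27,685.00
  $3,510.08 + 33.6% × ($27,685.00 − $20,000.00) = $3,510.08 + 33.6% × $7,685.00 = $6,092.24
Supplemental (27% flat on bonus): 27% × $5,000.00 = $1,350.00
Total wage tax: $6,092.24 + $1,350.00 = $7,442.24

$7,442.24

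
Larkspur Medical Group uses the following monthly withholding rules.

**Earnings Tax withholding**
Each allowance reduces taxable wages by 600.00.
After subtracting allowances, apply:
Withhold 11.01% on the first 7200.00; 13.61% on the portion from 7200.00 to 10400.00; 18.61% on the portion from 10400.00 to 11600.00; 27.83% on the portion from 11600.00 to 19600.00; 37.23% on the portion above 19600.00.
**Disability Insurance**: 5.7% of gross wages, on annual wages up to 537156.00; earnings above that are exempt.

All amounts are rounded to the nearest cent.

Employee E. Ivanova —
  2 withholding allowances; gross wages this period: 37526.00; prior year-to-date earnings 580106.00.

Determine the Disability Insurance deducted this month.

Disability Insurance: YTD 580106.00 ≥ cap 537156.00 → 0.00

0.00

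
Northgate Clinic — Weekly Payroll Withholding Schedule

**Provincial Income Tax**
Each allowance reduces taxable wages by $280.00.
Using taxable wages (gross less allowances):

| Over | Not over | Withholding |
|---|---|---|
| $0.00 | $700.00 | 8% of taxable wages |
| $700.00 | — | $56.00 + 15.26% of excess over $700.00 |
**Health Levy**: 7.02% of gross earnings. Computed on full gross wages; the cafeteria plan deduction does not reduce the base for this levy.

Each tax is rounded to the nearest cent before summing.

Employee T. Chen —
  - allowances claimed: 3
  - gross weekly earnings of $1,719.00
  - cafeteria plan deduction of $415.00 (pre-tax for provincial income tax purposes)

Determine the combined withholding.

Provincial Income Tax: taxable = $1,719.00 − $415.00 − 3×$280.00 = $464.00
  8% × $464.00 = $37.12
Health Levy: 7.02% × $1,719.00 = $120.67
Total: $37.12 + $120.67 = $157.79

$157.79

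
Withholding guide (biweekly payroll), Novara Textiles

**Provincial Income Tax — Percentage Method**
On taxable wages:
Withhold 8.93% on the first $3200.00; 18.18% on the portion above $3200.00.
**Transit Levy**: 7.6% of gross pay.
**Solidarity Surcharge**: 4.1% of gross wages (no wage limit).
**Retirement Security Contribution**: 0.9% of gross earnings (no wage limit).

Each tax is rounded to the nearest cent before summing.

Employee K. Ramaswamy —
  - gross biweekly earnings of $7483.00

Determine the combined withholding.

$2007.27

Provincial Income Tax: taxable = $7483.00
  $285.76 + 18.18% × ($7483.00 − $3200.00) = $285.76 + 18.18% × $4283.00 = $1064.41
Transit Levy: 7.6% × $7483.00 = $568.71
Solidarity Surcharge: 4.1% × $7483.00 = $306.80
Retirement Security Contribution: 0.9% × $7483.00 = $67.35
Total: $1064.41 + $568.71 + $306.80 + $67.35 = $2007.27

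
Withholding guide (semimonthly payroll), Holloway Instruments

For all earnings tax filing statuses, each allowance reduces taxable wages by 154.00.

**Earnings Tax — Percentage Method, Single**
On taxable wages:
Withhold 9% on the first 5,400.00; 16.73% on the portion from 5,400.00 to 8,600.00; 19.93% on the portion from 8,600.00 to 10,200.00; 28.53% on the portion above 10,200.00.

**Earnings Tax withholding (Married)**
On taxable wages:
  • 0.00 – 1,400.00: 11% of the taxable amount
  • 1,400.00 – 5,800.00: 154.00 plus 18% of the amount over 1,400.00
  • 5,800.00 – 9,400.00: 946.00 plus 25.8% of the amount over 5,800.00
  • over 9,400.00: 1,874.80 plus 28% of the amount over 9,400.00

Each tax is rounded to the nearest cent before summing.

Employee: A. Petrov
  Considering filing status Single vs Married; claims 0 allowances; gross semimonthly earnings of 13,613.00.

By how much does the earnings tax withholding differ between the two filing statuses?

Earnings Tax (Single): taxable = 13,613.00
  1,340.24 + 28.53% × (13,613.00 − 10,200.00) = 1,340.24 + 28.53% × 3,413.00 = 2,313.97
Earnings Tax (Married): taxable = 13,613.00
  1,874.80 + 28% × (13,613.00 − 9,400.00) = 1,874.80 + 28% × 4,213.00 = 3,054.44
Difference: |2,313.97 − 3,054.44| = 740.47 (higher under Married)

740.47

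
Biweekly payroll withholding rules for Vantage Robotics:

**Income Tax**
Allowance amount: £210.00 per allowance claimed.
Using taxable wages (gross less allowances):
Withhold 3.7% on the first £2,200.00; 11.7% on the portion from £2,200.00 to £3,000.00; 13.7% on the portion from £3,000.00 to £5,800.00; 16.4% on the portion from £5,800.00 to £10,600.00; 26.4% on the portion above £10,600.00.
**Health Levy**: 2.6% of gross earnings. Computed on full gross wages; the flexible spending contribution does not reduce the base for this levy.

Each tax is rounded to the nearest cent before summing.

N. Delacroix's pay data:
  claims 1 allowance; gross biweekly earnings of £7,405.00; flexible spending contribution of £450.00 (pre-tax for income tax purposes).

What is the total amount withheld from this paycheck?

£906.11

Income Tax: taxable = £7,405.00 − £450.00 − 1×£210.00 = £6,745.00
  £558.60 + 16.4% × (£6,745.00 − £5,800.00) = £558.60 + 16.4% × £945.00 = £713.58
Health Levy: 2.6% × £7,405.00 = £192.53
Total: £713.58 + £192.53 = £906.11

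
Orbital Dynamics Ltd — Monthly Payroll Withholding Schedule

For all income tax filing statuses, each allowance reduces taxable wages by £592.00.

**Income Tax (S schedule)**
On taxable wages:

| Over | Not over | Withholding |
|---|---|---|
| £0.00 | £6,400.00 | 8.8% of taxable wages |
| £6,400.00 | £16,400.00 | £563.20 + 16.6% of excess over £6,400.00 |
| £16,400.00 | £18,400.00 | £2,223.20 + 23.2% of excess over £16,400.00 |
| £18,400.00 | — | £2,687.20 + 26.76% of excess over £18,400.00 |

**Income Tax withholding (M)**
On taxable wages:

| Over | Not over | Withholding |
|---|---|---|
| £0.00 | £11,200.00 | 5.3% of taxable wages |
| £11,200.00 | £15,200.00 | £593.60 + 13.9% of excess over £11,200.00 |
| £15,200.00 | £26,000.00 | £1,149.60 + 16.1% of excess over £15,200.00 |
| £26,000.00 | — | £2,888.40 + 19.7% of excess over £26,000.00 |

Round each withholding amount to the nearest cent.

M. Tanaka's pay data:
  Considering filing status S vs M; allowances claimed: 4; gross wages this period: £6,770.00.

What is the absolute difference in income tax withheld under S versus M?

Income Tax (S): taxable = £6,770.00 − 4×£592.00 = £4,402.00
  8.8% × £4,402.00 = £387.38
Income Tax (M): taxable = £6,770.00 − 4×£592.00 = £4,402.00
  5.3% × £4,402.00 = £233.31
Difference: |£387.38 − £233.31| = £154.07 (higher under S)

£154.07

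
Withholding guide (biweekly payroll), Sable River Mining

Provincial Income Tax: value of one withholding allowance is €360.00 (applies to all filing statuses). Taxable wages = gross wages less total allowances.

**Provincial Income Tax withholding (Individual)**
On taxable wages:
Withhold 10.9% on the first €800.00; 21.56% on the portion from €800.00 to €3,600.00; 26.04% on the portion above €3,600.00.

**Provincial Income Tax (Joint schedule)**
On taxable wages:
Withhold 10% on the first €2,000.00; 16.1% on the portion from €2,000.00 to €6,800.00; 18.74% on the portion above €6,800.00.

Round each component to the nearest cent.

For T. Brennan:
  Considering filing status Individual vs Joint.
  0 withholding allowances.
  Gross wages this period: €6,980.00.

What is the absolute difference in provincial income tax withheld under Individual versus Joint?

Provincial Income Tax (Individual): taxable = €6,980.00
  €690.88 + 26.04% × (€6,980.00 − €3,600.00) = €690.88 + 26.04% × €3,380.00 = €1,571.03
Provincial Income Tax (Joint): taxable = €6,980.00
  €972.80 + 18.74% × (€6,980.00 − €6,800.00) = €972.80 + 18.74% × €180.00 = €1,006.53
Difference: |€1,571.03 − €1,006.53| = €564.50 (higher under Individual)

€564.50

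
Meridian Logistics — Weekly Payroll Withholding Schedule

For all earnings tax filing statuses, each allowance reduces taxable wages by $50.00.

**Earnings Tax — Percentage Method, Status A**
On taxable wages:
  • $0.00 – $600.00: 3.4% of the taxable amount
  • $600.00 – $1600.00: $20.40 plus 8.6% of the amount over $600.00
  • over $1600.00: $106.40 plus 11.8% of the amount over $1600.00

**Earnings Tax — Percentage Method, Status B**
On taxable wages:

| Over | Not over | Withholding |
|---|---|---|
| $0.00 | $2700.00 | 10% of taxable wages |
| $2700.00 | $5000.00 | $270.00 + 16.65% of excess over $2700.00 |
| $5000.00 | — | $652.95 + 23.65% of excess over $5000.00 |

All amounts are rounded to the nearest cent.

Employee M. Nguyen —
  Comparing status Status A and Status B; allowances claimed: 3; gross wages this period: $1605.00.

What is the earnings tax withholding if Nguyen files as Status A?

Earnings Tax (Status A): taxable = $1605.00 − 3×$50.00 = $1455.00
  $20.40 + 8.6% × ($1455.00 − $600.00) = $20.40 + 8.6% × $855.00 = $93.93

$93.93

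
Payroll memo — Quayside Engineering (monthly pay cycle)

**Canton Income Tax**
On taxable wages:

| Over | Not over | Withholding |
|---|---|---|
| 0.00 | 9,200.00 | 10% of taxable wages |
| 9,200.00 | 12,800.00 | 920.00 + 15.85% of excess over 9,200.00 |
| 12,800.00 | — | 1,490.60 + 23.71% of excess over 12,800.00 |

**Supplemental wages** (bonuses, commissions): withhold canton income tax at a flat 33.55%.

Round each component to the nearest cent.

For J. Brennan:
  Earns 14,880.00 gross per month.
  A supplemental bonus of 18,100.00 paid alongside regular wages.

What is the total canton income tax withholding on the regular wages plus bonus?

8,056.32

Canton Income Tax: taxable = 14,880.00
  1,490.60 + 23.71% × (14,880.00 − 12,800.00) = 1,490.60 + 23.71% × 2,080.00 = 1,983.77
Supplemental (33.55% flat on bonus): 33.55% × 18,100.00 = 6,072.55
Total canton income tax: 1,983.77 + 6,072.55 = 8,056.32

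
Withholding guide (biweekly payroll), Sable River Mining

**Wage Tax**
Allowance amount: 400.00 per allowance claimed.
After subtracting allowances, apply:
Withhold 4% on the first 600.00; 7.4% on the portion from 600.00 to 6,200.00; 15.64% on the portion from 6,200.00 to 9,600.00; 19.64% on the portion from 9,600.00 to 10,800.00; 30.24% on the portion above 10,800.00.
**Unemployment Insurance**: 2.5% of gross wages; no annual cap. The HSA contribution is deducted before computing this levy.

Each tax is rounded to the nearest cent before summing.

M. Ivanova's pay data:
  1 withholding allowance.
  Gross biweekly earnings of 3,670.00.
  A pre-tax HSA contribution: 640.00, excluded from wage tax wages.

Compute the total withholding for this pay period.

249.97

Wage Tax: taxable = 3,670.00 − 640.00 − 1×400.00 = 2,630.00
  24.00 + 7.4% × (2,630.00 − 600.00) = 24.00 + 7.4% × 2,030.00 = 174.22
Unemployment Insurance: 2.5% × 3,030.00 = 75.75
Total: 174.22 + 75.75 = 249.97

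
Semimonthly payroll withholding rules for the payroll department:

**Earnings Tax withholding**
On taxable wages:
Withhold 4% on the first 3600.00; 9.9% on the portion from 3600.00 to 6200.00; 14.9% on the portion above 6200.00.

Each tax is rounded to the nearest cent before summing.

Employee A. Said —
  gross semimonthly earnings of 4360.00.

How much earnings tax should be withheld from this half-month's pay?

Earnings Tax: taxable = 4360.00
  144.00 + 9.9% × (4360.00 − 3600.00) = 144.00 + 9.9% × 760.00 = 219.24

219.24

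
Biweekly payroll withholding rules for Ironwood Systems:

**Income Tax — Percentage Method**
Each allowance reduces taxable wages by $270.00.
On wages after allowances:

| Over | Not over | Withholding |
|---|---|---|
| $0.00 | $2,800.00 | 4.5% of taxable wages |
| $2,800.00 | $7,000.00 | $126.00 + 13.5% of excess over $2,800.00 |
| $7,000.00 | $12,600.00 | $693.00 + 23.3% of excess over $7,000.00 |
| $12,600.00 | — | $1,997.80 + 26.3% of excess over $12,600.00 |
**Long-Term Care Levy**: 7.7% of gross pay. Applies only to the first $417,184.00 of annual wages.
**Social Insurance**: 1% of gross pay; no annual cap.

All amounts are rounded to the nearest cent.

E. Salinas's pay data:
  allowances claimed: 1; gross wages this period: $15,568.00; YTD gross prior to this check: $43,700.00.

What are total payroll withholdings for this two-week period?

$4,061.79

Income Tax: taxable = $15,568.00 − 1×$270.00 = $15,298.00
  $1,997.80 + 26.3% × ($15,298.00 − $12,600.00) = $1,997.80 + 26.3% × $2,698.00 = $2,707.37
Long-Term Care Levy: 7.7% × $15,568.00 = $1,198.74
Social Insurance: 1% × $15,568.00 = $155.68
Total: $2,707.37 + $1,198.74 + $155.68 = $4,061.79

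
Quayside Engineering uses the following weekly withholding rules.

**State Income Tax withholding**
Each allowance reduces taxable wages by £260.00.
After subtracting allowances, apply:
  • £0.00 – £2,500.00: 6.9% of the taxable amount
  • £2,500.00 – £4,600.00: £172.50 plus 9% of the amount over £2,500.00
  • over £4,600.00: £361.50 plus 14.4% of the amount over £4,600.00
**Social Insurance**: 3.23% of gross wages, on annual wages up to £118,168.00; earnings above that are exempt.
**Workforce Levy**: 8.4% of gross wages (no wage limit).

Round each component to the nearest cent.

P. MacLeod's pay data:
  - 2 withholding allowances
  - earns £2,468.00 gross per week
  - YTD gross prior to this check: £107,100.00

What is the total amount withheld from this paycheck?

£421.44

State Income Tax: taxable = £2,468.00 − 2×£260.00 = £1,948.00
  6.9% × £1,948.00 = £134.41
Social Insurance: 3.23% × £2,468.00 = £79.72
Workforce Levy: 8.4% × £2,468.00 = £207.31
Total: £134.41 + £79.72 + £207.31 = £421.44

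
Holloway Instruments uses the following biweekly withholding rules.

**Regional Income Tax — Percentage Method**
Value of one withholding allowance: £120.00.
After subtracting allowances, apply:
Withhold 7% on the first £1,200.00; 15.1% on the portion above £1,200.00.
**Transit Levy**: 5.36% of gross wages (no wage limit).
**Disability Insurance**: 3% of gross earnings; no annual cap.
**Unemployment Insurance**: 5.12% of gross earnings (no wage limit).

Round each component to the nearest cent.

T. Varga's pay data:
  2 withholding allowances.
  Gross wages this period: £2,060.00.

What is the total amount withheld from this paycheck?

Regional Income Tax: taxable = £2,060.00 − 2×£120.00 = £1,820.00
  £84.00 + 15.1% × (£1,820.00 − £1,200.00) = £84.00 + 15.1% × £620.00 = £177.62
Transit Levy: 5.36% × £2,060.00 = £110.42
Disability Insurance: 3% × £2,060.00 = £61.80
Unemployment Insurance: 5.12% × £2,060.00 = £105.47
Total: £177.62 + £110.42 + £61.80 + £105.47 = £455.31

£455.31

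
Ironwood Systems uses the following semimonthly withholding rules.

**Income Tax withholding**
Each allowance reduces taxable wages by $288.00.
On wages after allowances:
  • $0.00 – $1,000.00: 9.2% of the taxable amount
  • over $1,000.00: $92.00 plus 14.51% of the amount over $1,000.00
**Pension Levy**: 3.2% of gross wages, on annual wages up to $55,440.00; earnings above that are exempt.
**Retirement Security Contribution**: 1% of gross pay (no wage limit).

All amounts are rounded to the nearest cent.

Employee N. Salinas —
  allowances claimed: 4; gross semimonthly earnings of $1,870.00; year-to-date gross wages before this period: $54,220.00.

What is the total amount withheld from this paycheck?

$123.80

Income Tax: taxable = $1,870.00 − 4×$288.00 = $718.00
  9.2% × $718.00 = $66.06
Pension Levy: cap $55,440.00 − YTD $54,220.00 = $1,220.00 subject; 3.2% × $1,220.00 = $39.04
Retirement Security Contribution: 1% × $1,870.00 = $18.70
Total: $66.06 + $39.04 + $18.70 = $123.80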